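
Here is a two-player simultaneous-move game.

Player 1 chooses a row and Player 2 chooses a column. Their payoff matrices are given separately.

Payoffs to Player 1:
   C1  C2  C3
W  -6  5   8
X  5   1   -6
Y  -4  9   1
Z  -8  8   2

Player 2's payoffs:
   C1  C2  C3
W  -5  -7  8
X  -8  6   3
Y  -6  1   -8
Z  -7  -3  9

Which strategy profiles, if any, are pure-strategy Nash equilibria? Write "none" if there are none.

Pure-strategy Nash equilibria: (W, C3), (Y, C2)

Mark each player's best response to every combination of opponents' strategies; a profile where every player is best-responding is a pure Nash equilibrium.
Player 1 against C1: payoffs -6, 5, -4, -8 → best response X.
Player 1 against C2: payoffs 5, 1, 9, 8 → best response Y.
Player 1 against C3: payoffs 8, -6, 1, 2 → best response W.
Player 2 against W: payoffs -5, -7, 8 → best response C3.
Player 2 against X: payoffs -8, 6, 3 → best response C2.
Player 2 against Y: payoffs -6, 1, -8 → best response C2.
Player 2 against Z: payoffs -7, -3, 9 → best response C3.
Mutual best responses: (W, C3); (Y, C2).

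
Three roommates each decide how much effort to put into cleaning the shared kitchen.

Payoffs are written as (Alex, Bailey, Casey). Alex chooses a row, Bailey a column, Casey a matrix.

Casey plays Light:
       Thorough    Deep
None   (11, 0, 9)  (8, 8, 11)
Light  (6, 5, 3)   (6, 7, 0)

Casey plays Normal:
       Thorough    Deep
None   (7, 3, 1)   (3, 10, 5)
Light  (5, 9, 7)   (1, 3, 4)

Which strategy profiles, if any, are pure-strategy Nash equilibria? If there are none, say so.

(None, Deep, Light)

For each player, find the best response to each opponent profile; mutual best responses are the pure NE.
Alex against (Thorough, Light): payoffs 11, 6 → best response None.
Alex against (Thorough, Normal): payoffs 7, 5 → best response None.
Alex against (Deep, Light): payoffs 8, 6 → best response None.
Alex against (Deep, Normal): payoffs 3, 1 → best response None.
Bailey against (None, Light): payoffs 0, 8 → best response Deep.
Bailey against (None, Normal): payoffs 3, 10 → best response Deep.
Bailey against (Light, Light): payoffs 5, 7 → best response Deep.
Bailey against (Light, Normal): payoffs 9, 3 → best response Thorough.
Casey against (None, Thorough): payoffs 9, 1 → best response Light.
Casey against (None, Deep): payoffs 11, 5 → best response Light.
Casey against (Light, Thorough): payoffs 3, 7 → best response Normal.
Casey against (Light, Deep): payoffs 0, 4 → best response Normal.
Mutual best responses: (None, Deep, Light).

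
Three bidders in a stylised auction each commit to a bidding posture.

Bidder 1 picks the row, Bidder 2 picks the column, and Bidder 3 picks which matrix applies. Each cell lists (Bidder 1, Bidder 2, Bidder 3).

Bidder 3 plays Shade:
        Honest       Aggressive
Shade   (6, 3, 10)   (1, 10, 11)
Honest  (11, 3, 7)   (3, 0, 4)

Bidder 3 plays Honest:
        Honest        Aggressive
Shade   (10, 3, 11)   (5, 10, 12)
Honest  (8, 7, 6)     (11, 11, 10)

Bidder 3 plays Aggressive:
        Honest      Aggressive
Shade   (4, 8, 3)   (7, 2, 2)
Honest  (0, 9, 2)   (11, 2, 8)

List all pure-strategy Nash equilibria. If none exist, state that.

(Shade, Honest, Shade): Bidder 1 can switch to Honest (6 → 11). Not NE.
(Shade, Honest, Honest): Bidder 2 can switch to Aggressive (3 → 10). Not NE.
(Shade, Honest, Aggressive): Bidder 3 can switch to Shade (3 → 10). Not NE.
(Shade, Aggressive, Shade): Bidder 1 can switch to Honest (1 → 3). Not NE.
(Shade, Aggressive, Honest): Bidder 1 can switch to Honest (5 → 11). Not NE.
(Shade, Aggressive, Aggressive): Bidder 1 can switch to Honest (7 → 11). Not NE.
(Honest, Honest, Shade): Bidder 1 gets 11, best alternative 6; Bidder 2 gets 3, best alternative 0; Bidder 3 gets 7, best alternative 6. No profitable deviation — NE.
(Honest, Honest, Honest): Bidder 1 can switch to Shade (8 → 10). Not NE.
(Honest, Honest, Aggressive): Bidder 1 can switch to Shade (0 → 4). Not NE.
(Honest, Aggressive, Shade): Bidder 2 can switch to Honest (0 → 3). Not NE.
(Honest, Aggressive, Honest): Bidder 1 gets 11, best alternative 5; Bidder 2 gets 11, best alternative 7; Bidder 3 gets 10, best alternative 8. No profitable deviation — NE.
(Honest, Aggressive, Aggressive): Bidder 2 can switch to Honest (2 → 9). Not NE.

Pure-strategy Nash equilibria: (Honest, Honest, Shade) and (Honest, Aggressive, Honest)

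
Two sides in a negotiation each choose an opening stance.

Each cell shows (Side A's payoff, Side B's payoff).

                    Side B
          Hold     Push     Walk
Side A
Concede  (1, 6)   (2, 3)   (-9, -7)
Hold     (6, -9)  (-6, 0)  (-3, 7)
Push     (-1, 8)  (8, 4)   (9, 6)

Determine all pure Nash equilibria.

For each strategy profile, look for a profitable unilateral deviation.
(Concede, Hold): Side A can switch to Hold (1 → 6). Not NE.
(Concede, Push): Side A can switch to Push (2 → 8). Not NE.
(Concede, Walk): Side A can switch to Hold (-9 → -3). Not NE.
(Hold, Hold): Side B can switch to Push (-9 → 0). Not NE.
(Hold, Push): Side A can switch to Concede (-6 → 2). Not NE.
(Hold, Walk): Side A can switch to Push (-3 → 9). Not NE.
(The remaining 3 profiles each have a profitable deviation by the same check.)

There is no pure-strategy Nash equilibrium.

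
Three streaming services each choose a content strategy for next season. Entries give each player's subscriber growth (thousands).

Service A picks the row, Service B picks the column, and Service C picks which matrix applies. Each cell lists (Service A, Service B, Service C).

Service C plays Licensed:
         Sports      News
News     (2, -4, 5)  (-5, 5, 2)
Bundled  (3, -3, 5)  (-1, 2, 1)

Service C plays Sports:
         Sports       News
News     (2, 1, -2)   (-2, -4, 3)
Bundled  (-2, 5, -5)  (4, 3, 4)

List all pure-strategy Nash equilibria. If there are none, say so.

This game has no pure Nash equilibrium.

For each strategy profile, look for a profitable unilateral deviation.
(News, Sports, Licensed): Service A can switch to Bundled (2 → 3). Not NE.
(News, Sports, Sports): Service C can switch to Licensed (-2 → 5). Not NE.
(News, News, Licensed): Service A can switch to Bundled (-5 → -1). Not NE.
(News, News, Sports): Service A can switch to Bundled (-2 → 4). Not NE.
(Bundled, Sports, Licensed): Service B can switch to News (-3 → 2). Not NE.
(Bundled, Sports, Sports): Service A can switch to News (-2 → 2). Not NE.
(The remaining 2 profiles each have a profitable deviation by the same check.)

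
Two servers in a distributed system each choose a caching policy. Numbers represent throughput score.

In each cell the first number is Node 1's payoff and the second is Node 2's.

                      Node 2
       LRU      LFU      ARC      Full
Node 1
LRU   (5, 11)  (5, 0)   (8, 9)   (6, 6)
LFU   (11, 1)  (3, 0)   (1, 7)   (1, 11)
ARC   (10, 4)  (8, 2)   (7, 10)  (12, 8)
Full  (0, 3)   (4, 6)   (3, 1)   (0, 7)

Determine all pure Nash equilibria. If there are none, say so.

Node 1 against LRU: payoffs 5, 11, 10, 0 → best response LFU.
Node 1 against LFU: payoffs 5, 3, 8, 4 → best response ARC.
Node 1 against ARC: payoffs 8, 1, 7, 3 → best response LRU.
Node 1 against Full: payoffs 6, 1, 12, 0 → best response ARC.
Node 2 against LRU: payoffs 11, 0, 9, 6 → best response LRU.
Node 2 against LFU: payoffs 1, 0, 7, 11 → best response Full.
Node 2 against ARC: payoffs 4, 2, 10, 8 → best response ARC.
Node 2 against Full: payoffs 3, 6, 1, 7 → best response Full.
No profile is a mutual best response for all players.

This game has no pure Nash equilibrium.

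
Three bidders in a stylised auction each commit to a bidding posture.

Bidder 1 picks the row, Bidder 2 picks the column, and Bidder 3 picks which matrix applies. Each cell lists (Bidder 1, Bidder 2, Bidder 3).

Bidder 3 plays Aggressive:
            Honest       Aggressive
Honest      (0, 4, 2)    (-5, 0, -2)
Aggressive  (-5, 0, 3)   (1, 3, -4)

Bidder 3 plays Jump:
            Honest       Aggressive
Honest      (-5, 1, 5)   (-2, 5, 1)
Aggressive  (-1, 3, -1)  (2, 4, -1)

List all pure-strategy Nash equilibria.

The unique pure-strategy Nash equilibrium is (Aggressive, Aggressive, Jump).

Bidder 1 against (Honest, Aggressive): payoffs 0, -5 → best response Honest.
Bidder 1 against (Honest, Jump): payoffs -5, -1 → best response Aggressive.
Bidder 1 against (Aggressive, Aggressive): payoffs -5, 1 → best response Aggressive.
Bidder 1 against (Aggressive, Jump): payoffs -2, 2 → best response Aggressive.
Bidder 2 against (Honest, Aggressive): payoffs 4, 0 → best response Honest.
Bidder 2 against (Honest, Jump): payoffs 1, 5 → best response Aggressive.
Bidder 2 against (Aggressive, Aggressive): payoffs 0, 3 → best response Aggressive.
Bidder 2 against (Aggressive, Jump): payoffs 3, 4 → best response Aggressive.
Bidder 3 against (Honest, Honest): payoffs 2, 5 → best response Jump.
Bidder 3 against (Honest, Aggressive): payoffs -2, 1 → best response Jump.
Bidder 3 against (Aggressive, Honest): payoffs 3, -1 → best response Aggressive.
Bidder 3 against (Aggressive, Aggressive): payoffs -4, -1 → best response Jump.
Mutual best responses: (Aggressive, Aggressive, Jump).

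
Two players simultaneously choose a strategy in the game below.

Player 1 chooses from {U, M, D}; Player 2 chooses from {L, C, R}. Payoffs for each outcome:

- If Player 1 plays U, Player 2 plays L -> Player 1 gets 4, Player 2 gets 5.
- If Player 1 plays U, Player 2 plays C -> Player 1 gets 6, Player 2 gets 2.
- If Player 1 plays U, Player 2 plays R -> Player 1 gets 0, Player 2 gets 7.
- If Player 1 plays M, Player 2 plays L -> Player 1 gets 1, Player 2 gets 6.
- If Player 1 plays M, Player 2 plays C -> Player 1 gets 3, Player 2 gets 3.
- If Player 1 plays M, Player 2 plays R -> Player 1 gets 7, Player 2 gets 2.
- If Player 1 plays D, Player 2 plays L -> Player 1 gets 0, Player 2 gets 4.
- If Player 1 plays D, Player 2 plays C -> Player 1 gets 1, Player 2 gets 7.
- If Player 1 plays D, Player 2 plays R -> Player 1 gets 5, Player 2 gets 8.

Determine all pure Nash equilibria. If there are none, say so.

(U, L): Player 2 can switch to R (5 → 7). Not NE.
(U, C): Player 2 can switch to L (2 → 5). Not NE.
(U, R): Player 1 can switch to M (0 → 7). Not NE.
(M, L): Player 1 can switch to U (1 → 4). Not NE.
(M, C): Player 1 can switch to U (3 → 6). Not NE.
(M, R): Player 2 can switch to L (2 → 6). Not NE.
(The remaining 3 profiles each have a profitable deviation by the same check.)

No pure-strategy Nash equilibrium.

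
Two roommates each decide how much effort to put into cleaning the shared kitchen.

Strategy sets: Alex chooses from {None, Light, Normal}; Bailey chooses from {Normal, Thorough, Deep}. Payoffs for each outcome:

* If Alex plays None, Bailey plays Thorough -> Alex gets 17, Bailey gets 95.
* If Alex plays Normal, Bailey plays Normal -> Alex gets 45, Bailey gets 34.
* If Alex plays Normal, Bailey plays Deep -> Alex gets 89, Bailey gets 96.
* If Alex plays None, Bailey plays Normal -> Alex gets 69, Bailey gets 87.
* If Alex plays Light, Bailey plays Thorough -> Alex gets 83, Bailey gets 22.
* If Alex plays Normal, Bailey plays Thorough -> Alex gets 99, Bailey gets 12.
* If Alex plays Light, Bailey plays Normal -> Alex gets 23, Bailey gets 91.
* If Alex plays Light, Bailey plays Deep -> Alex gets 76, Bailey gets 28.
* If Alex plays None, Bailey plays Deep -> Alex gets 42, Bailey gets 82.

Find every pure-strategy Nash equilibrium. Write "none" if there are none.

Alex against Normal: payoffs 69, 23, 45 → best response None.
Alex against Thorough: payoffs 17, 83, 99 → best response Normal.
Alex against Deep: payoffs 42, 76, 89 → best response Normal.
Bailey against None: payoffs 87, 95, 82 → best response Thorough.
Bailey against Light: payoffs 91, 22, 28 → best response Normal.
Bailey against Normal: payoffs 34, 12, 96 → best response Deep.
Mutual best responses: (Normal, Deep).

Pure NE: (Normal, Deep)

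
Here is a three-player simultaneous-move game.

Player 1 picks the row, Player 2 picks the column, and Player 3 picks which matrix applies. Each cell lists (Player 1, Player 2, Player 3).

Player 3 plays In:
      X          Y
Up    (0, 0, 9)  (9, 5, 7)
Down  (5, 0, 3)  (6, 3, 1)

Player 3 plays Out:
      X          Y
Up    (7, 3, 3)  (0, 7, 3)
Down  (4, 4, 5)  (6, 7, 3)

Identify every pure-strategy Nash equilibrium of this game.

(Up, X, In): Player 1 can switch to Down (0 → 5). Not NE.
(Up, X, Out): Player 2 can switch to Y (3 → 7). Not NE.
(Up, Y, In): Player 1 gets 9, best alternative 6; Player 2 gets 5, best alternative 0; Player 3 gets 7, best alternative 3. No profitable deviation — NE.
(Up, Y, Out): Player 1 can switch to Down (0 → 6). Not NE.
(Down, X, In): Player 2 can switch to Y (0 → 3). Not NE.
(Down, X, Out): Player 1 can switch to Up (4 → 7). Not NE.
(Down, Y, In): Player 1 can switch to Up (6 → 9). Not NE.
(Down, Y, Out): Player 1 gets 6, best alternative 0; Player 2 gets 7, best alternative 4; Player 3 gets 3, best alternative 1. No profitable deviation — NE.

Pure-strategy Nash equilibria: (Up, Y, In), (Down, Y, Out)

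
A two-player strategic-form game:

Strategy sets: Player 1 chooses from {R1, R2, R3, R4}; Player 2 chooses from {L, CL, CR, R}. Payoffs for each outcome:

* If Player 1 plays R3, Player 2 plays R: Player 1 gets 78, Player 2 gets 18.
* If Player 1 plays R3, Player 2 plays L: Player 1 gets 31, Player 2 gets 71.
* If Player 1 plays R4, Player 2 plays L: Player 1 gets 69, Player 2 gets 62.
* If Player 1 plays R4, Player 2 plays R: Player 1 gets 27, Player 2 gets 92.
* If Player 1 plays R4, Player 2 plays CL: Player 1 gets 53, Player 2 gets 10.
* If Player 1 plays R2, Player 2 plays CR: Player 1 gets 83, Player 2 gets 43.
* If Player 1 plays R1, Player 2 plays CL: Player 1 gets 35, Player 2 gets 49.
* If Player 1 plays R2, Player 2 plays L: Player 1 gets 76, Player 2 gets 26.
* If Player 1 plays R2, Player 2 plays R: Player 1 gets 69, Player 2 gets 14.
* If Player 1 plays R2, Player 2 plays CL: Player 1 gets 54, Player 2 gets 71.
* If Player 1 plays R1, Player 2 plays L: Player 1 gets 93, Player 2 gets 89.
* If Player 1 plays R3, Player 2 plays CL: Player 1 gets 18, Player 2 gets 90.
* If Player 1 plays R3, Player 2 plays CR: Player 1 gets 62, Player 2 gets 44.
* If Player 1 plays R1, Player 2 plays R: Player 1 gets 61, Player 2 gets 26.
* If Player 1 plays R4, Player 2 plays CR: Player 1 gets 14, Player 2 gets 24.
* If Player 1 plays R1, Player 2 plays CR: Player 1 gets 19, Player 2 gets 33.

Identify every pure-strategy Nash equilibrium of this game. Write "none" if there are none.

Pure-strategy Nash equilibria: (R1, L), (R2, CL)

(R1, L): Player 1 gets 93, best alternative 76; Player 2 gets 89, best alternative 49. No profitable deviation — NE.
(R1, CL): Player 1 can switch to R2 (35 → 54). Not NE.
(R1, CR): Player 1 can switch to R2 (19 → 83). Not NE.
(R1, R): Player 1 can switch to R2 (61 → 69). Not NE.
(R2, L): Player 1 can switch to R1 (76 → 93). Not NE.
(R2, CL): Player 1 gets 54, best alternative 53; Player 2 gets 71, best alternative 43. No profitable deviation — NE.
(R2, CR): Player 2 can switch to CL (43 → 71). Not NE.
(R2, R): Player 1 can switch to R3 (69 → 78). Not NE.
(R3, L): Player 1 can switch to R1 (31 → 93). Not NE.
(R3, CL): Player 1 can switch to R1 (18 → 35). Not NE.
(The remaining 6 profiles each have a profitable deviation by the same check.)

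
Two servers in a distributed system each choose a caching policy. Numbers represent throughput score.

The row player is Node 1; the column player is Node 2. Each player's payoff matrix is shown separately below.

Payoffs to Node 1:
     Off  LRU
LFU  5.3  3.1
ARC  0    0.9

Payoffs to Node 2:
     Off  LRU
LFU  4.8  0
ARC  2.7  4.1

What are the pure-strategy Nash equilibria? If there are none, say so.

Check each profile: it is a Nash equilibrium iff no player can strictly gain by switching unilaterally.
(LFU, Off): Node 1 gets 5.3, best alternative 0; Node 2 gets 4.8, best alternative 0. No profitable deviation — NE.
(LFU, LRU): Node 2 can switch to Off (0 → 4.8). Not NE.
(ARC, Off): Node 1 can switch to LFU (0 → 5.3). Not NE.
(ARC, LRU): Node 1 can switch to LFU (0.9 → 3.1). Not NE.

Pure NE: (LFU, Off)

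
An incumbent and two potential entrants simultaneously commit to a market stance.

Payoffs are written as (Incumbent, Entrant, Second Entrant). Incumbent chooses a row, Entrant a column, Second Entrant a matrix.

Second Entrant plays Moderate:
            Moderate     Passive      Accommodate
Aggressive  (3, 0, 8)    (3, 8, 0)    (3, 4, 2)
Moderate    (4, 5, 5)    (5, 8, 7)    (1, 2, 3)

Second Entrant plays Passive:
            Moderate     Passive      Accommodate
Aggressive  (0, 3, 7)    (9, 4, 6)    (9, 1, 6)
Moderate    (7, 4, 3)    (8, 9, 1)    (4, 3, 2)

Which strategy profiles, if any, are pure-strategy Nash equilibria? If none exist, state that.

Pure-strategy Nash equilibria: (Aggressive, Passive, Passive); (Moderate, Passive, Moderate)

For each strategy profile, look for a profitable unilateral deviation.
(Aggressive, Moderate, Moderate): Incumbent can switch to Moderate (3 → 4). Not NE.
(Aggressive, Moderate, Passive): Incumbent can switch to Moderate (0 → 7). Not NE.
(Aggressive, Passive, Moderate): Incumbent can switch to Moderate (3 → 5). Not NE.
(Aggressive, Passive, Passive): Incumbent gets 9, best alternative 8; Entrant gets 4, best alternative 3; Second Entrant gets 6, best alternative 0. No profitable deviation — NE.
(Aggressive, Accommodate, Moderate): Entrant can switch to Passive (4 → 8). Not NE.
(Aggressive, Accommodate, Passive): Entrant can switch to Moderate (1 → 3). Not NE.
(Moderate, Moderate, Moderate): Entrant can switch to Passive (5 → 8). Not NE.
(Moderate, Moderate, Passive): Entrant can switch to Passive (4 → 9). Not NE.
(Moderate, Passive, Moderate): Incumbent gets 5, best alternative 3; Entrant gets 8, best alternative 5; Second Entrant gets 7, best alternative 1. No profitable deviation — NE.
(Moderate, Passive, Passive): Incumbent can switch to Aggressive (8 → 9). Not NE.
(Moderate, Accommodate, Moderate): Incumbent can switch to Aggressive (1 → 3). Not NE.
(Moderate, Accommodate, Passive): Incumbent can switch to Aggressive (4 → 9). Not NE.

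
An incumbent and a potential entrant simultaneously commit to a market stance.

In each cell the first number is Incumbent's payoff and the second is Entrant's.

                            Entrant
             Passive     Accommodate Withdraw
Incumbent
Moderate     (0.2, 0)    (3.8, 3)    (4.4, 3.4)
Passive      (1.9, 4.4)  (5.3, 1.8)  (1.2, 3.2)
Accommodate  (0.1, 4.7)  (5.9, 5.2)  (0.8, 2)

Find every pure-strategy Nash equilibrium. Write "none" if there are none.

(Moderate, Withdraw), (Passive, Passive), (Accommodate, Accommodate)

For each strategy profile, look for a profitable unilateral deviation.
(Moderate, Passive): Incumbent can switch to Passive (0.2 → 1.9). Not NE.
(Moderate, Accommodate): Incumbent can switch to Passive (3.8 → 5.3). Not NE.
(Moderate, Withdraw): Incumbent gets 4.4, best alternative 1.2; Entrant gets 3.4, best alternative 3. No profitable deviation — NE.
(Passive, Passive): Incumbent gets 1.9, best alternative 0.2; Entrant gets 4.4, best alternative 3.2. No profitable deviation — NE.
(Passive, Accommodate): Incumbent can switch to Accommodate (5.3 → 5.9). Not NE.
(Passive, Withdraw): Incumbent can switch to Moderate (1.2 → 4.4). Not NE.
(Accommodate, Passive): Incumbent can switch to Moderate (0.1 → 0.2). Not NE.
(Accommodate, Accommodate): Incumbent gets 5.9, best alternative 5.3; Entrant gets 5.2, best alternative 4.7. No profitable deviation — NE.
(Accommodate, Withdraw): Incumbent can switch to Moderate (0.8 → 4.4). Not NE.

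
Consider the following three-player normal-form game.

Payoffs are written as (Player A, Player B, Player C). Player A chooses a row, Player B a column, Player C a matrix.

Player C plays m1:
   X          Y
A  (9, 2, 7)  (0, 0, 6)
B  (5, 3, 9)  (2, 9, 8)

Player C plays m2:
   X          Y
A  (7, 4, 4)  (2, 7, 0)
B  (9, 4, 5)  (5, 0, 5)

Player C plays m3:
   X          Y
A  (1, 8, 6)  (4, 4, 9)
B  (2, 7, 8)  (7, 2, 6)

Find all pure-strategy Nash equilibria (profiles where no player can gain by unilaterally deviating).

For each player, find the best response to each opponent profile; mutual best responses are the pure NE.
Player A against (X, m1): payoffs 9, 5 → best response A.
Player A against (X, m2): payoffs 7, 9 → best response B.
Player A against (X, m3): payoffs 1, 2 → best response B.
Player A against (Y, m1): payoffs 0, 2 → best response B.
Player A against (Y, m2): payoffs 2, 5 → best response B.
Player A against (Y, m3): payoffs 4, 7 → best response B.
Player B against (A, m1): payoffs 2, 0 → best response X.
Player B against (A, m2): payoffs 4, 7 → best response Y.
Player B against (A, m3): payoffs 8, 4 → best response X.
Player B against (B, m1): payoffs 3, 9 → best response Y.
Player B against (B, m2): payoffs 4, 0 → best response X.
Player B against (B, m3): payoffs 7, 2 → best response X.
Player C against (A, X): payoffs 7, 4, 6 → best response m1.
Player C against (A, Y): payoffs 6, 0, 9 → best response m3.
Player C against (B, X): payoffs 9, 5, 8 → best response m1.
Player C against (B, Y): payoffs 8, 5, 6 → best response m1.
Mutual best responses: (A, X, m1); (B, Y, m1).

The pure Nash equilibria are (A, X, m1) and (B, Y, m1).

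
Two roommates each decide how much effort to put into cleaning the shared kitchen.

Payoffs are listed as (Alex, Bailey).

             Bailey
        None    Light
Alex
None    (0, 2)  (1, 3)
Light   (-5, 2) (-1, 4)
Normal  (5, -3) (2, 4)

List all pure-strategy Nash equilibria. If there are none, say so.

(Normal, Light)

Alex against None: payoffs 0, -5, 5 → best response Normal.
Alex against Light: payoffs 1, -1, 2 → best response Normal.
Bailey against None: payoffs 2, 3 → best response Light.
Bailey against Light: payoffs 2, 4 → best response Light.
Bailey against Normal: payoffs -3, 4 → best response Light.
Mutual best responses: (Normal, Light).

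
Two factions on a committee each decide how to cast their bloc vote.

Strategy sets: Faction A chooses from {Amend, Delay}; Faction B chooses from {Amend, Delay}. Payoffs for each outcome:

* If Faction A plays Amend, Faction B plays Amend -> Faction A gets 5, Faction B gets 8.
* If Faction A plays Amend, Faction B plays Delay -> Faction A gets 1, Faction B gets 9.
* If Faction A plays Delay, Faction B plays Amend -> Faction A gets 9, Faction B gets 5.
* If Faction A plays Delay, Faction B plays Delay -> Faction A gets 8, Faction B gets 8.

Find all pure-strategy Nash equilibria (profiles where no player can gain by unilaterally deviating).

(Amend, Amend): Faction A can switch to Delay (5 → 9). Not NE.
(Amend, Delay): Faction A can switch to Delay (1 → 8). Not NE.
(Delay, Amend): Faction B can switch to Delay (5 → 8). Not NE.
(Delay, Delay): Faction A gets 8, best alternative 1; Faction B gets 8, best alternative 5. No profitable deviation — NE.

The unique pure-strategy Nash equilibrium is (Delay, Delay).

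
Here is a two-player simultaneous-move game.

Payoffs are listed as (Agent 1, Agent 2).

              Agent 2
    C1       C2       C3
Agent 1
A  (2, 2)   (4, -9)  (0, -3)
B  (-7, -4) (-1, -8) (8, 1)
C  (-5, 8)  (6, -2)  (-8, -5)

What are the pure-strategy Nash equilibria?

(A, C1), (B, C3)

For each player, find the best response to each opponent profile; mutual best responses are the pure NE.
Agent 1 against C1: payoffs 2, -7, -5 → best response A.
Agent 1 against C2: payoffs 4, -1, 6 → best response C.
Agent 1 against C3: payoffs 0, 8, -8 → best response B.
Agent 2 against A: payoffs 2, -9, -3 → best response C1.
Agent 2 against B: payoffs -4, -8, 1 → best response C3.
Agent 2 against C: payoffs 8, -2, -5 → best response C1.
Mutual best responses: (A, C1); (B, C3).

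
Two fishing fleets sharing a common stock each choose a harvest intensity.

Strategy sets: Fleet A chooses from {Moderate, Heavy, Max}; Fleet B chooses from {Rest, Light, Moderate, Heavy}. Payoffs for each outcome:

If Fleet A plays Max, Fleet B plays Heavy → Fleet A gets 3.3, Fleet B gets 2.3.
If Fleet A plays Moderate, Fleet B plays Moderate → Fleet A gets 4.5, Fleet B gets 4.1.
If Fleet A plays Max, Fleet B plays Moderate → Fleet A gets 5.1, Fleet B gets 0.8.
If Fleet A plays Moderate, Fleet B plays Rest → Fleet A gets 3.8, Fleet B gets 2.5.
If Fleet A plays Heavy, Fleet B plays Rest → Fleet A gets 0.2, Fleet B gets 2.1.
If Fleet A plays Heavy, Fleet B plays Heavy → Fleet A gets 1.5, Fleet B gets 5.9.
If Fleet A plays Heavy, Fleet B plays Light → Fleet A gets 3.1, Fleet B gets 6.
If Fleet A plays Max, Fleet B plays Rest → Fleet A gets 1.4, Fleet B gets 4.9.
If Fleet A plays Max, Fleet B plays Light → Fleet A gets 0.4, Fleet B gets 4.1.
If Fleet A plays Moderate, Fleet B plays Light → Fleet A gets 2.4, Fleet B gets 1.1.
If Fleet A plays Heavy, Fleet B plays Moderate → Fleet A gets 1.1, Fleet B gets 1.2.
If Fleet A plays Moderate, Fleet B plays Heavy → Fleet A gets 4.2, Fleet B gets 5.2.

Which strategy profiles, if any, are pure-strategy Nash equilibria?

Fleet A against Rest: payoffs 3.8, 0.2, 1.4 → best response Moderate.
Fleet A against Light: payoffs 2.4, 3.1, 0.4 → best response Heavy.
Fleet A against Moderate: payoffs 4.5, 1.1, 5.1 → best response Max.
Fleet A against Heavy: payoffs 4.2, 1.5, 3.3 → best response Moderate.
Fleet B against Moderate: payoffs 2.5, 1.1, 4.1, 5.2 → best response Heavy.
Fleet B against Heavy: payoffs 2.1, 6, 1.2, 5.9 → best response Light.
Fleet B against Max: payoffs 4.9, 4.1, 0.8, 2.3 → best response Rest.
Mutual best responses: (Moderate, Heavy); (Heavy, Light).

The pure Nash equilibria are (Moderate, Heavy); (Heavy, Light).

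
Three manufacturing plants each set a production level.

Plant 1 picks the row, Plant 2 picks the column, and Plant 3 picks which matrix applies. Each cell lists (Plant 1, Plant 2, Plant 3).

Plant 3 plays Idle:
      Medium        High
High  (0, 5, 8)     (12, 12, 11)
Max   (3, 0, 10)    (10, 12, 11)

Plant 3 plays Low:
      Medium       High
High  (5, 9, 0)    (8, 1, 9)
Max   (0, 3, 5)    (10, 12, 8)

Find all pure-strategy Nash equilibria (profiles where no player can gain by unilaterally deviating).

Pure NE: (High, High, Idle)

Mark each player's best response to every combination of opponents' strategies; a profile where every player is best-responding is a pure Nash equilibrium.
Plant 1 against (Medium, Idle): payoffs 0, 3 → best response Max.
Plant 1 against (Medium, Low): payoffs 5, 0 → best response High.
Plant 1 against (High, Idle): payoffs 12, 10 → best response High.
Plant 1 against (High, Low): payoffs 8, 10 → best response Max.
Plant 2 against (High, Idle): payoffs 5, 12 → best response High.
Plant 2 against (High, Low): payoffs 9, 1 → best response Medium.
Plant 2 against (Max, Idle): payoffs 0, 12 → best response High.
Plant 2 against (Max, Low): payoffs 3, 12 → best response High.
Plant 3 against (High, Medium): payoffs 8, 0 → best response Idle.
Plant 3 against (High, High): payoffs 11, 9 → best response Idle.
Plant 3 against (Max, Medium): payoffs 10, 5 → best response Idle.
Plant 3 against (Max, High): payoffs 11, 8 → best response Idle.
Mutual best responses: (High, High, Idle).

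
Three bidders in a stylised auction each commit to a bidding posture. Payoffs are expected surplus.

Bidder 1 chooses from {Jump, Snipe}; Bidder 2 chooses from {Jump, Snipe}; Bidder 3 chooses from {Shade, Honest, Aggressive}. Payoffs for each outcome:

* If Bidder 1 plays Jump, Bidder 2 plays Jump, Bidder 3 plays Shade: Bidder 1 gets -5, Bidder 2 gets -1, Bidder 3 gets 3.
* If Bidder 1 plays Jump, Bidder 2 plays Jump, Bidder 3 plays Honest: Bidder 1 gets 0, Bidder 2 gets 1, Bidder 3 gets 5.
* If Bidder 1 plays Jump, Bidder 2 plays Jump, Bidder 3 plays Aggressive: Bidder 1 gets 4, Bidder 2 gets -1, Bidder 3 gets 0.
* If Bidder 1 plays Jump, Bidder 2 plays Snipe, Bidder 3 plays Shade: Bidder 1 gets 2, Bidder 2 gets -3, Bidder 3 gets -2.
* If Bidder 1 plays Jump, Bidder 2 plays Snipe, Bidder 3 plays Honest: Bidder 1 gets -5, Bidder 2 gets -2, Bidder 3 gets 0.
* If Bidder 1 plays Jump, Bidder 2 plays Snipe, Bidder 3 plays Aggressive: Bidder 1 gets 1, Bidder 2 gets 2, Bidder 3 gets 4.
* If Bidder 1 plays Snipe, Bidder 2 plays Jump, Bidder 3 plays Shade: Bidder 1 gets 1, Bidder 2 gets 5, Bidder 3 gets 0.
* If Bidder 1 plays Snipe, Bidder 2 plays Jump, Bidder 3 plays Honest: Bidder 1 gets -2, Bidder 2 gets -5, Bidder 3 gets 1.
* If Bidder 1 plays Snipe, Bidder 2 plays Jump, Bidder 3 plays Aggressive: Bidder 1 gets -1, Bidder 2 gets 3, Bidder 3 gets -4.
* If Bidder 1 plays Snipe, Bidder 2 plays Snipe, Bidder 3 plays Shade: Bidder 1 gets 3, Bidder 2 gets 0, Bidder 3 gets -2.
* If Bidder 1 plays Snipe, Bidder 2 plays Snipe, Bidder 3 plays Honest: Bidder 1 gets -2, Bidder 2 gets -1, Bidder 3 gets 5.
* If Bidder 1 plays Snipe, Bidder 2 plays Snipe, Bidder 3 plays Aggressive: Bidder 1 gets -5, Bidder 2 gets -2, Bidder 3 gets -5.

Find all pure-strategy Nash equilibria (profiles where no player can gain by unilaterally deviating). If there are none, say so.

The pure Nash equilibria are (Jump, Jump, Honest) and (Jump, Snipe, Aggressive) and (Snipe, Snipe, Honest).

Bidder 1 against (Jump, Shade): payoffs -5, 1 → best response Snipe.
Bidder 1 against (Jump, Honest): payoffs 0, -2 → best response Jump.
Bidder 1 against (Jump, Aggressive): payoffs 4, -1 → best response Jump.
Bidder 1 against (Snipe, Shade): payoffs 2, 3 → best response Snipe.
Bidder 1 against (Snipe, Honest): payoffs -5, -2 → best response Snipe.
Bidder 1 against (Snipe, Aggressive): payoffs 1, -5 → best response Jump.
Bidder 2 against (Jump, Shade): payoffs -1, -3 → best response Jump.
Bidder 2 against (Jump, Honest): payoffs 1, -2 → best response Jump.
Bidder 2 against (Jump, Aggressive): payoffs -1, 2 → best response Snipe.
Bidder 2 against (Snipe, Shade): payoffs 5, 0 → best response Jump.
Bidder 2 against (Snipe, Honest): payoffs -5, -1 → best response Snipe.
Bidder 2 against (Snipe, Aggressive): payoffs 3, -2 → best response Jump.
Bidder 3 against (Jump, Jump): payoffs 3, 5, 0 → best response Honest.
Bidder 3 against (Jump, Snipe): payoffs -2, 0, 4 → best response Aggressive.
Bidder 3 against (Snipe, Jump): payoffs 0, 1, -4 → best response Honest.
Bidder 3 against (Snipe, Snipe): payoffs -2, 5, -5 → best response Honest.
Mutual best responses: (Jump, Jump, Honest); (Jump, Snipe, Aggressive); (Snipe, Snipe, Honest).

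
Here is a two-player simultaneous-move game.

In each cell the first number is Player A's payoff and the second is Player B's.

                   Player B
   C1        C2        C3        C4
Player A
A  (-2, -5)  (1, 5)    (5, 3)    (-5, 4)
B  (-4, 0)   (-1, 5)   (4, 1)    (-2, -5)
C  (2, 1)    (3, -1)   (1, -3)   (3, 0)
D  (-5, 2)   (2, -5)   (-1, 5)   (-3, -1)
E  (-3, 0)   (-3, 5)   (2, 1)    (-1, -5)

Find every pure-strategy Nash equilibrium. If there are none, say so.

(C, C1)

(A, C1): Player A can switch to C (-2 → 2). Not NE.
(A, C2): Player A can switch to C (1 → 3). Not NE.
(A, C3): Player B can switch to C2 (3 → 5). Not NE.
(A, C4): Player A can switch to B (-5 → -2). Not NE.
(B, C1): Player A can switch to A (-4 → -2). Not NE.
(B, C2): Player A can switch to A (-1 → 1). Not NE.
(B, C3): Player A can switch to A (4 → 5). Not NE.
(B, C4): Player A can switch to C (-2 → 3). Not NE.
(C, C1): Player A gets 2, best alternative -2; Player B gets 1, best alternative 0. No profitable deviation — NE.
(C, C2): Player B can switch to C1 (-1 → 1). Not NE.
(C, C3): Player A can switch to A (1 → 5). Not NE.
(C, C4): Player B can switch to C1 (0 → 1). Not NE.
(D, C1): Player A can switch to A (-5 → -2). Not NE.
(The remaining 7 profiles each have a profitable deviation by the same check.)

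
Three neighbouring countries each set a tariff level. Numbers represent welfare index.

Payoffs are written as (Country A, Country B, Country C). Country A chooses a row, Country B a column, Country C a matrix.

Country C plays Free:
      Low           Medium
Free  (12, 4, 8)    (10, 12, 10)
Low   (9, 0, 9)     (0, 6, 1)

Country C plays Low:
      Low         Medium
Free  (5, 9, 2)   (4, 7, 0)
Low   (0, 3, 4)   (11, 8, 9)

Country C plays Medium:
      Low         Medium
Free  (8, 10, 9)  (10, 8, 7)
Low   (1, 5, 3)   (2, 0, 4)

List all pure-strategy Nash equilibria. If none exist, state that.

Mark each player's best response to every combination of opponents' strategies; a profile where every player is best-responding is a pure Nash equilibrium.
Country A against (Low, Free): payoffs 12, 9 → best response Free.
Country A against (Low, Low): payoffs 5, 0 → best response Free.
Country A against (Low, Medium): payoffs 8, 1 → best response Free.
Country A against (Medium, Free): payoffs 10, 0 → best response Free.
Country A against (Medium, Low): payoffs 4, 11 → best response Low.
Country A against (Medium, Medium): payoffs 10, 2 → best response Free.
Country B against (Free, Free): payoffs 4, 12 → best response Medium.
Country B against (Free, Low): payoffs 9, 7 → best response Low.
Country B against (Free, Medium): payoffs 10, 8 → best response Low.
Country B against (Low, Free): payoffs 0, 6 → best response Medium.
Country B against (Low, Low): payoffs 3, 8 → best response Medium.
Country B against (Low, Medium): payoffs 5, 0 → best response Low.
Country C against (Free, Low): payoffs 8, 2, 9 → best response Medium.
Country C against (Free, Medium): payoffs 10, 0, 7 → best response Free.
Country C against (Low, Low): payoffs 9, 4, 3 → best response Free.
Country C against (Low, Medium): payoffs 1, 9, 4 → best response Low.
Mutual best responses: (Free, Low, Medium); (Free, Medium, Free); (Low, Medium, Low).

The pure Nash equilibria are (Free, Low, Medium) and (Free, Medium, Free) and (Low, Medium, Low).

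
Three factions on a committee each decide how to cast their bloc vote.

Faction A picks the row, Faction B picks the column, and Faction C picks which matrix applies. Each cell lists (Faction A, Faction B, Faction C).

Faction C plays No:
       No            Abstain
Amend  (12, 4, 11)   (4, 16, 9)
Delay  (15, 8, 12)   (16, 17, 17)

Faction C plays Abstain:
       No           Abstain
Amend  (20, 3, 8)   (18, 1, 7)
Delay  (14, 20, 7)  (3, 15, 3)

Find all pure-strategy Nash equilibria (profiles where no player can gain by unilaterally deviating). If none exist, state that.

Pure NE: (Delay, Abstain, No)

Mark each player's best response to every combination of opponents' strategies; a profile where every player is best-responding is a pure Nash equilibrium.
Faction A against (No, No): payoffs 12, 15 → best response Delay.
Faction A against (No, Abstain): payoffs 20, 14 → best response Amend.
Faction A against (Abstain, No): payoffs 4, 16 → best response Delay.
Faction A against (Abstain, Abstain): payoffs 18, 3 → best response Amend.
Faction B against (Amend, No): payoffs 4, 16 → best response Abstain.
Faction B against (Amend, Abstain): payoffs 3, 1 → best response No.
Faction B against (Delay, No): payoffs 8, 17 → best response Abstain.
Faction B against (Delay, Abstain): payoffs 20, 15 → best response No.
Faction C against (Amend, No): payoffs 11, 8 → best response No.
Faction C against (Amend, Abstain): payoffs 9, 7 → best response No.
Faction C against (Delay, No): payoffs 12, 7 → best response No.
Faction C against (Delay, Abstain): payoffs 17, 3 → best response No.
Mutual best responses: (Delay, Abstain, No).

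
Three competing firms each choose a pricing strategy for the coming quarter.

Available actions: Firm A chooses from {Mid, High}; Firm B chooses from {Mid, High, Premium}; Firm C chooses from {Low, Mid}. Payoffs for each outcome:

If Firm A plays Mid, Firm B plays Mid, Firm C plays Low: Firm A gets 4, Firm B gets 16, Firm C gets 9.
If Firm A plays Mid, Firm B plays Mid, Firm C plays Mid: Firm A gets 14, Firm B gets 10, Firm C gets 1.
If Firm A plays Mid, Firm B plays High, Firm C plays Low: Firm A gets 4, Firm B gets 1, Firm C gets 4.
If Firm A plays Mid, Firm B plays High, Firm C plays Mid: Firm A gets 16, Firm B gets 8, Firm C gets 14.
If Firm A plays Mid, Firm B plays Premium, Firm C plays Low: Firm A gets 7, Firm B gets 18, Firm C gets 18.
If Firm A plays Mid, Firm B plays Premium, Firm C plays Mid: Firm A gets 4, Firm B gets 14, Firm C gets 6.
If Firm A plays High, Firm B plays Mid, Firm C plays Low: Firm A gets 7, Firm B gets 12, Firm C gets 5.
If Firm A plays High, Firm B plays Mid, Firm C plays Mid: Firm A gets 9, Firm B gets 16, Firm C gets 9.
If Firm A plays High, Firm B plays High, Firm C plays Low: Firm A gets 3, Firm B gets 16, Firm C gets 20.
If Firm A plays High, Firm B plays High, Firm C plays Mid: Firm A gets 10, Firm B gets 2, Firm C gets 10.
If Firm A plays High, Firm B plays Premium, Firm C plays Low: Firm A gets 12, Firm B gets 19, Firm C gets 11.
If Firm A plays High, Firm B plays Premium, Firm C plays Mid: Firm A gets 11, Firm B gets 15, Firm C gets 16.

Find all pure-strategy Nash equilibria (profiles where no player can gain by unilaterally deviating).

none

Firm A against (Mid, Low): payoffs 4, 7 → best response High.
Firm A against (Mid, Mid): payoffs 14, 9 → best response Mid.
Firm A against (High, Low): payoffs 4, 3 → best response Mid.
Firm A against (High, Mid): payoffs 16, 10 → best response Mid.
Firm A against (Premium, Low): payoffs 7, 12 → best response High.
Firm A against (Premium, Mid): payoffs 4, 11 → best response High.
Firm B against (Mid, Low): payoffs 16, 1, 18 → best response Premium.
Firm B against (Mid, Mid): payoffs 10, 8, 14 → best response Premium.
Firm B against (High, Low): payoffs 12, 16, 19 → best response Premium.
Firm B against (High, Mid): payoffs 16, 2, 15 → best response Mid.
Firm C against (Mid, Mid): payoffs 9, 1 → best response Low.
Firm C against (Mid, High): payoffs 4, 14 → best response Mid.
Firm C against (Mid, Premium): payoffs 18, 6 → best response Low.
Firm C against (High, Mid): payoffs 5, 9 → best response Mid.
Firm C against (High, High): payoffs 20, 10 → best response Low.
Firm C against (High, Premium): payoffs 11, 16 → best response Mid.
No profile is a mutual best response for all players.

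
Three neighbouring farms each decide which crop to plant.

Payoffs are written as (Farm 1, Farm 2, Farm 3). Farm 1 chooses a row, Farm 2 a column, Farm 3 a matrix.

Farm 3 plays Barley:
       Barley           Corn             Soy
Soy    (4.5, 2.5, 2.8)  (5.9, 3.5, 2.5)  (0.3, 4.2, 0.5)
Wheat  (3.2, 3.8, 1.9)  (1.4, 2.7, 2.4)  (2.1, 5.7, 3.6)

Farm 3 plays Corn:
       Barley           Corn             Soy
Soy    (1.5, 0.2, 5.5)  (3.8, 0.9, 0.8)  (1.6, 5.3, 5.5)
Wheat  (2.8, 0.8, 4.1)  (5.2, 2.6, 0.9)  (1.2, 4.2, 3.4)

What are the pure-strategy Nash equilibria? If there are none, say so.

Pure-strategy Nash equilibria: (Soy, Soy, Corn), (Wheat, Soy, Barley)

(Soy, Barley, Barley): Farm 2 can switch to Corn (2.5 → 3.5). Not NE.
(Soy, Barley, Corn): Farm 1 can switch to Wheat (1.5 → 2.8). Not NE.
(Soy, Corn, Barley): Farm 2 can switch to Soy (3.5 → 4.2). Not NE.
(Soy, Corn, Corn): Farm 1 can switch to Wheat (3.8 → 5.2). Not NE.
(Soy, Soy, Barley): Farm 1 can switch to Wheat (0.3 → 2.1). Not NE.
(Soy, Soy, Corn): Farm 1 gets 1.6, best alternative 1.2; Farm 2 gets 5.3, best alternative 0.9; Farm 3 gets 5.5, best alternative 0.5. No profitable deviation — NE.
(Wheat, Barley, Barley): Farm 1 can switch to Soy (3.2 → 4.5). Not NE.
(Wheat, Barley, Corn): Farm 2 can switch to Corn (0.8 → 2.6). Not NE.
(Wheat, Corn, Barley): Farm 1 can switch to Soy (1.4 → 5.9). Not NE.
(Wheat, Corn, Corn): Farm 2 can switch to Soy (2.6 → 4.2). Not NE.
(Wheat, Soy, Barley): Farm 1 gets 2.1, best alternative 0.3; Farm 2 gets 5.7, best alternative 3.8; Farm 3 gets 3.6, best alternative 3.4. No profitable deviation — NE.
(Wheat, Soy, Corn): Farm 1 can switch to Soy (1.2 → 1.6). Not NE.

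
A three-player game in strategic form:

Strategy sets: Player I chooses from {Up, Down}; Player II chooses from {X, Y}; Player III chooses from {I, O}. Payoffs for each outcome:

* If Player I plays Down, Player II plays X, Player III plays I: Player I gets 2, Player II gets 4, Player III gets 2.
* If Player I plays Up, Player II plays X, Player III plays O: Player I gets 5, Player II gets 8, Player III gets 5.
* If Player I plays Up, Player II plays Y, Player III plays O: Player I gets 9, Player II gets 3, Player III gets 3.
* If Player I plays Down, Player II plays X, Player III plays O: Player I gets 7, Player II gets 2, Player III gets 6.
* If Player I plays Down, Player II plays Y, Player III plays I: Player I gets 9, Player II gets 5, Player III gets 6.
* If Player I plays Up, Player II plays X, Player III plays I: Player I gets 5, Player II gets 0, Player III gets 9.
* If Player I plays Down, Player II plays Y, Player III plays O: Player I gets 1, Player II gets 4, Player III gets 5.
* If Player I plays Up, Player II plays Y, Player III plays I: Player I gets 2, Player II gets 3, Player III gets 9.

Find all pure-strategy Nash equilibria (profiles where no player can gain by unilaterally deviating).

Pure NE: (Down, Y, I)

Player I against (X, I): payoffs 5, 2 → best response Up.
Player I against (X, O): payoffs 5, 7 → best response Down.
Player I against (Y, I): payoffs 2, 9 → best response Down.
Player I against (Y, O): payoffs 9, 1 → best response Up.
Player II against (Up, I): payoffs 0, 3 → best response Y.
Player II against (Up, O): payoffs 8, 3 → best response X.
Player II against (Down, I): payoffs 4, 5 → best response Y.
Player II against (Down, O): payoffs 2, 4 → best response Y.
Player III against (Up, X): payoffs 9, 5 → best response I.
Player III against (Up, Y): payoffs 9, 3 → best response I.
Player III against (Down, X): payoffs 2, 6 → best response O.
Player III against (Down, Y): payoffs 6, 5 → best response I.
Mutual best responses: (Down, Y, I).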